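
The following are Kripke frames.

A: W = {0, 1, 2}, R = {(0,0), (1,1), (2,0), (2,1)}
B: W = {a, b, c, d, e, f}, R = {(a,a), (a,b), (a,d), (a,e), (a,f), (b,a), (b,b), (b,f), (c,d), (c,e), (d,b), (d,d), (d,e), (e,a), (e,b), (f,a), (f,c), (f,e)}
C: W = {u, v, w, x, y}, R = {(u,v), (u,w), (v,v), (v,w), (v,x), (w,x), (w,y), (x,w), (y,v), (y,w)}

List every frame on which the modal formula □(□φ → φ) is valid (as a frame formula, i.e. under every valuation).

This is the axiom for shift-reflexivity; its first-order frame correspondent is ∀x ∀y (Rxy → Ryy).
A: condition met.
B: fails — Rfe but not Ree.
C: fails — Rxw but not Rww.
Valid on: A.

A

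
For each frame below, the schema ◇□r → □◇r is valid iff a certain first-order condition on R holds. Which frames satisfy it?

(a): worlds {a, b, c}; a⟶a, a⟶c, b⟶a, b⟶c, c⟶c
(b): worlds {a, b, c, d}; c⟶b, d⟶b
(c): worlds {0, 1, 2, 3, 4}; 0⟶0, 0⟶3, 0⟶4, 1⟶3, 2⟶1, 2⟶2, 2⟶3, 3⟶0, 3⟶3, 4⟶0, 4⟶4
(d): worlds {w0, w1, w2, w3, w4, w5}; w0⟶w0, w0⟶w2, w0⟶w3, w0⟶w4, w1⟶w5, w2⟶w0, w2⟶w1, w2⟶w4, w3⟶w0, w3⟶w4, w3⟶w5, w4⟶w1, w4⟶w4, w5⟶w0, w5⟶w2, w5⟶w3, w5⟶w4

(a), (c)

Frame correspondent (Sahlqvist): ∀x ∀y ∀z (Rxy ∧ Rxz → ∃w (Ryw ∧ Rzw)) — i.e. convergence.
(a): ✓.
(b): fails — Rcb and Rcb but b and b have no common successor.
(c): ✓.
(d): fails — Rw2w4 and Rw2w1 but w4 and w1 have no common successor.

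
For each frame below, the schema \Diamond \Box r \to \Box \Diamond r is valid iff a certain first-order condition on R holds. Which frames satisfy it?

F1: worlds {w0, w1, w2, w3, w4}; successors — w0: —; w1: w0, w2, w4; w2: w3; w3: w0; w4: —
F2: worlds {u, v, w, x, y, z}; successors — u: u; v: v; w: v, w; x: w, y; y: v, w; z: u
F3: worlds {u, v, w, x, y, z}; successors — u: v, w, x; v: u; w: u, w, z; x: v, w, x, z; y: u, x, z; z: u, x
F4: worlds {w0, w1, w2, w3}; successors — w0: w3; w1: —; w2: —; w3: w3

Frame correspondent (Sahlqvist): \forall x \forall y \forall z (Rxy \wedge Rxz \to \exists w (Ryw \wedge Rzw)) — i.e. convergence.
F1: fails — Rw1w2 and Rw1w0 but w2 and w0 have no common successor.
F2: condition met.
F3: fails — Ruv and Rux but v and x have no common successor.
F4: condition met.

F2, F4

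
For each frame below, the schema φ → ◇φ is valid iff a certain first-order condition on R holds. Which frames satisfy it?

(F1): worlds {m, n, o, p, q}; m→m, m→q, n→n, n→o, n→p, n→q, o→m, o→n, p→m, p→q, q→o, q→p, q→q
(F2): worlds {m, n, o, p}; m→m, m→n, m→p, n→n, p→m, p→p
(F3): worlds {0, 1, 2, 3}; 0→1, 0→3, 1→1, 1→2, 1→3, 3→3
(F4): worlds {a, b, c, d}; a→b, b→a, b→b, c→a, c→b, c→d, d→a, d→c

This is the axiom for reflexivity; its first-order frame correspondent is ∀x Rxx.
(F1): fails — world o does not see itself.
(F2): fails — world o does not see itself.
(F3): fails — world 0 does not see itself.
(F4): fails — world a does not see itself.
Valid on no frame.

none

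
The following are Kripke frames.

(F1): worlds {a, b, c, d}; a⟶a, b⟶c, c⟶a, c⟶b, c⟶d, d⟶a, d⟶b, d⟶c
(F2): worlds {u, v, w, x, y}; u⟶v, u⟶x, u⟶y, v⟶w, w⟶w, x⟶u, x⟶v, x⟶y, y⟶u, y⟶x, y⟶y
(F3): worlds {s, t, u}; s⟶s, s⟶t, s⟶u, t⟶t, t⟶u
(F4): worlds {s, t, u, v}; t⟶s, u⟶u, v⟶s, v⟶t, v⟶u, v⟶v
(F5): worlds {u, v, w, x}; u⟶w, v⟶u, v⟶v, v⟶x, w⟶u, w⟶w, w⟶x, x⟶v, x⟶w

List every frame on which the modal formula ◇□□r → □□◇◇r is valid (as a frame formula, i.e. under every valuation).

(F1), (F5)

This is the axiom for a generalized confluence (Geach) condition; its first-order frame correspondent is ∀x ∀y ∀z ((xRy ∧ xR²z) → ∃w (yR²w ∧ zR²w)).
(F1): satisfies the condition.
(F2): fails — uRv, uR²y but no t with vR²t and yR²t.
(F3): fails — sRs, sR²u but no w with sR²w and uR²w.
(F4): fails — vRs, vR²s but no w with sR²w and sR²w.
(F5): satisfies the condition.
Valid on: (F1), (F5).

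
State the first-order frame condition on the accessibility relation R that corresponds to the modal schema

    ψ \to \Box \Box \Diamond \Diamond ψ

This is a Sahlqvist (Geach-type) schema ◇^0□^0ψ → □^2◇^2ψ.
Minimal-valuation argument: fix x; take any y with xR^0y and any z with xR^2z. Set V(ψ) to the set of worlds R-reachable from y in exactly 0 steps. Then □^0ψ holds at y, so the antecedent holds at x; validity forces ◇^2ψ at z, giving a w with zR^2w and yR^0w.
First-order correspondent: \forall x \forall z (x R^2 z \to \exists w (x = w \wedge z R^2 w)).

\forall x \forall z (x R^2 z \to \exists w (x = w \wedge z R^2 w))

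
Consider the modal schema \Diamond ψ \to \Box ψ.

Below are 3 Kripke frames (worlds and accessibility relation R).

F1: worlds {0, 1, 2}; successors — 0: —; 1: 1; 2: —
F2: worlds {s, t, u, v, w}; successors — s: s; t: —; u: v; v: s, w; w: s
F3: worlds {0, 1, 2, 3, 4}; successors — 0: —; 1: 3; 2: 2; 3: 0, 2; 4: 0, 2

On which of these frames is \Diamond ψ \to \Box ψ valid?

The schema corresponds to partial functionality: \forall x \forall y \forall z (Rxy \wedge Rxz \to y = z).
F1: condition met.
F2: fails — v sees both s and w.
F3: fails — 3 sees both 0 and 2.
Valid on: F1.

F1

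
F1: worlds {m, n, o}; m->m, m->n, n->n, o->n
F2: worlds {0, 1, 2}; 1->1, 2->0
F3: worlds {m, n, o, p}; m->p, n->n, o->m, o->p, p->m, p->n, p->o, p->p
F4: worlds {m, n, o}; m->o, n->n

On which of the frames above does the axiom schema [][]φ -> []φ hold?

The schema corresponds to density: forall x forall y (Rxy -> exists z (Rxz & Rzy)).
F1: holds.
F2: fails — R20 but no z with R2z and Rz0.
F3: holds.
F4: fails — Rmo but no z with Rmz and Rzo.

F1, F3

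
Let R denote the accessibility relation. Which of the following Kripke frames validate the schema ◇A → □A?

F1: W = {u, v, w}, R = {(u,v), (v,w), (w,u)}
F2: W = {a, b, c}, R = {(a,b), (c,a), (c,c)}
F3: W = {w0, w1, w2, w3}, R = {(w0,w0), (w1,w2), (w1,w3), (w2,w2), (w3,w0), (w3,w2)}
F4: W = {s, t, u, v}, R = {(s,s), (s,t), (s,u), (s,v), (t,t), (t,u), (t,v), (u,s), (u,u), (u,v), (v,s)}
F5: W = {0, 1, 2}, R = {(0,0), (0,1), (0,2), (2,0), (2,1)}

The schema corresponds to partial functionality: ∀x ∀y ∀z (Rxy ∧ Rxz → y = z).
F1: satisfies the condition.
F2: fails — c sees both a and c.
F3: fails — w1 sees both w2 and w3.
F4: fails — s sees both s and t.
F5: fails — 0 sees both 0 and 1.
Valid on: F1.

F1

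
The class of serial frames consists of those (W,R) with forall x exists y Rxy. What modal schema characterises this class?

This is seriality; the standard corresponding axiom is D: □q → ◇q.

□q → ◇q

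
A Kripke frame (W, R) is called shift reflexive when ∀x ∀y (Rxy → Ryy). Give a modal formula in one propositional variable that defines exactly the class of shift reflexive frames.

This is shift-reflexivity; the standard corresponding axiom is T□: □(□r → r).
Suppose □(□r→r) is valid. Take Rxy and set V(r)={w : Ryw}. Then at y, □r holds; since □(□r→r) at x, □r→r at y, so r at y, i.e. Ryy.

□(□r → r)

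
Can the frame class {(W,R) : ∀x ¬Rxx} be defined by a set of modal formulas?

No — not modally definable

If a class were modally definable it would be closed under surjective bounded morphisms (Goldblatt–Thomason).
The 3-cycle (worlds a,b,c with a→b→c→a) is irreflexive, and the map sending every world to a single reflexive point • is a surjective bounded morphism (forth: every edge maps to (•,•); back: every world has a successor). So any modal formula valid on the 3-cycle is also valid on the reflexive point, which is not irreflexive.
So no modal formula (or set of formulas) defines exactly the irreflexive frames.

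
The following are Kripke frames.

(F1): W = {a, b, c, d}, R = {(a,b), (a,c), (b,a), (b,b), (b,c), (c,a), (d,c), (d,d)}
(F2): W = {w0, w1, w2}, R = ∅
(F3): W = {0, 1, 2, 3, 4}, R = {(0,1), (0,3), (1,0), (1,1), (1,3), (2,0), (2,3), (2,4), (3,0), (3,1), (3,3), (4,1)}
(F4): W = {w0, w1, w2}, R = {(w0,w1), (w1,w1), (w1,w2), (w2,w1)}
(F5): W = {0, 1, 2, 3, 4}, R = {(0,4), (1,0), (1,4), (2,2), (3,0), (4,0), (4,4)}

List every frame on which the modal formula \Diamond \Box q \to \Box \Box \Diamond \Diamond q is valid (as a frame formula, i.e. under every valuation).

(F2), (F3), (F4), (F5)

The schema corresponds to a generalized confluence (Geach) condition: \forall x \forall y \forall z ((xRy \wedge x R^2 z) \to \exists w (yRw \wedge z R^2 w)).
(F1): fails — aRc, aR²c but no w with cRw and cR²w.
(F2): satisfies the condition.
(F3): satisfies the condition.
(F4): satisfies the condition.
(F5): satisfies the condition.
Valid on: (F2), (F3), (F4), (F5).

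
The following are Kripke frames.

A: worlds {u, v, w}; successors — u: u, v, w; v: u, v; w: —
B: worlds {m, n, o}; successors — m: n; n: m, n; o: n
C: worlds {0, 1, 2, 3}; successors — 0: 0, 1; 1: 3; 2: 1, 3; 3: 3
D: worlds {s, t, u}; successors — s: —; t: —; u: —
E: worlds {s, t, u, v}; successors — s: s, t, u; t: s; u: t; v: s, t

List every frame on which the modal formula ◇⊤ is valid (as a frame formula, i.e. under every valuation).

B, C, E

The schema corresponds to seriality: ∀x ∃y Rxy.
A: fails — world w has no successor.
B: holds.
C: holds.
D: fails — world s has no successor.
E: holds.
Valid on: B, C, E.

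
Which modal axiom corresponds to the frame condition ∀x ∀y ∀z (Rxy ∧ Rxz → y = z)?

A defining formula is ◇s → □s (the CD axiom).
Suppose ◇s→□s is valid. Take Rxy, Rxz and set V(s)={y}. Then ◇s at x, so □s at x, so s at z, i.e. z=y.

◇s → □s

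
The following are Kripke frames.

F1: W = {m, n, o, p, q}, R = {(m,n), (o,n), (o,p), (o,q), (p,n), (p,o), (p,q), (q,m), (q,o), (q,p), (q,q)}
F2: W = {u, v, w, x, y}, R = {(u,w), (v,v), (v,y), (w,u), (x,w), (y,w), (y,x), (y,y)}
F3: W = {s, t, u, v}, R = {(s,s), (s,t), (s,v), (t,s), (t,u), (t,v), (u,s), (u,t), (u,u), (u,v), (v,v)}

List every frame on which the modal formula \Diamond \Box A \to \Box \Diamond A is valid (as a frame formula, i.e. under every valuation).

This is the axiom for convergence; its first-order frame correspondent is \forall x \forall y \forall z (Rxy \wedge Rxz \to \exists w (Ryw \wedge Rzw)).
F1: fails — Rmn and Rmn but n and n have no common successor.
F2: fails — Ryx and Ryw but x and w have no common successor.
F3: satisfies the condition.
Valid on: F3.

F3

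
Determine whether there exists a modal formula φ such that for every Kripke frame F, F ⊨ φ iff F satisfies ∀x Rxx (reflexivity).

This is a Sahlqvist condition; the T axiom □p → p defines it.
Suppose □p→p is valid. At any x set V(p)={w : Rxw}. Then □p holds at x, so p holds at x, i.e. Rxx.

Definable; □p → p defines it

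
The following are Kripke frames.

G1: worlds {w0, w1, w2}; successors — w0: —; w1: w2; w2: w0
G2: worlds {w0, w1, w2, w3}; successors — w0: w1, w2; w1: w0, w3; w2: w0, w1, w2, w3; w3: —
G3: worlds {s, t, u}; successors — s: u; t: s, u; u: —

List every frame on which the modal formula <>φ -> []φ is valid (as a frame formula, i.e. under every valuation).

This is the axiom for partial functionality; its first-order frame correspondent is forall x forall y forall z (Rxy & Rxz -> y = z).
G1: ✓.
G2: fails — w0 sees both w1 and w2.
G3: fails — t sees both s and u.
Valid on: G1.

G1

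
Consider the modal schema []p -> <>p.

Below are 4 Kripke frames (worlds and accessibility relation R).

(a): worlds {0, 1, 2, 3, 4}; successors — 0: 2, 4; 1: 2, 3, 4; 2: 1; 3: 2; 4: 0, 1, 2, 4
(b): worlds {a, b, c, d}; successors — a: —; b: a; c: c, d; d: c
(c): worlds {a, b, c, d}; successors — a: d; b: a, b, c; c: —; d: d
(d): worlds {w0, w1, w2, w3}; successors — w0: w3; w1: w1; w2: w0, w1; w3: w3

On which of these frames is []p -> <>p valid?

The schema corresponds to seriality: forall x exists y Rxy.
(a): condition met.
(b): fails — world a has no successor.
(c): fails — world c has no successor.
(d): condition met.
Valid on: (a), (d).

(a), (d)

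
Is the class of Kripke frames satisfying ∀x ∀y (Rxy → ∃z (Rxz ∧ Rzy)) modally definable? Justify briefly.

The condition is density. A defining modal formula is □□r → □r.
Suppose □□r→□r is valid. Take Rxy and set V(r)={w : xR²w}. Then □□r at x, so □r at x, so r at y, i.e. ∃z(Rxz∧Rzy).

Definable; □□r → □r defines it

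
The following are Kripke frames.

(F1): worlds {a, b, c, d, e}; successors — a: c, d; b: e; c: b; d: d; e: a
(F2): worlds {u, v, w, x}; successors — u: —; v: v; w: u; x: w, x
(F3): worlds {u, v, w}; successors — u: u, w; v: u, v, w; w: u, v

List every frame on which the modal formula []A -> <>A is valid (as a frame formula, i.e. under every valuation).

(F1), (F3)

The schema corresponds to seriality: forall x exists y Rxy.
(F1): ✓.
(F2): fails — world u has no successor.
(F3): ✓.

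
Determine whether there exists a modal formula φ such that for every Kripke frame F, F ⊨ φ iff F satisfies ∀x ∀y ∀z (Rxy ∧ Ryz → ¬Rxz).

Modal frame validity is preserved under surjective bounded morphisms.
The 5-cycle (worlds s,t,u,v,w with s→t→u→v→w→s) is intransitive. Mapping every world to a single reflexive point • is a surjective bounded morphism; the reflexive point is not intransitive (R••∧R•• but R••).
Hence intransitivity is not modally definable.

No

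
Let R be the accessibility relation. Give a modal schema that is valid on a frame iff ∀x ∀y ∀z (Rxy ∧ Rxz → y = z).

◇q → □q

The condition is partial functionality. The CD schema ◇q → □q defines it.
Suppose ◇q→□q is valid. Take Rxy, Rxz and set V(q)={y}. Then ◇q at x, so □q at x, so q at z, i.e. z=y.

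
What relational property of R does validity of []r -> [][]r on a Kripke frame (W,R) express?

This is the 4 axiom.
It corresponds to transitivity: forall x forall y forall z (Rxy & Ryz -> Rxz).

transitivity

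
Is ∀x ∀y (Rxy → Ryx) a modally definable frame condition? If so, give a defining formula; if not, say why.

Definable; q → □◇q defines it

Yes: it is symmetry, defined by the B schema q → □◇q.
Suppose q→□◇q is valid. Take Rxy and set V(q)={x}. Then q at x, so □◇q at x, so ◇q at y, so some z with Ryz has q; z=x, i.e. Ryx.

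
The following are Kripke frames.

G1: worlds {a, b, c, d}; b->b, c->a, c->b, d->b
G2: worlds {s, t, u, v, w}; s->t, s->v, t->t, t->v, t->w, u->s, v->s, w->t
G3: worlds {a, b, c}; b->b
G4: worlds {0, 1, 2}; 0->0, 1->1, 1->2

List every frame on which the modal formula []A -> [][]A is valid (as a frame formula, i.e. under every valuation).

This is the axiom for transitivity; its first-order frame correspondent is forall x forall y forall z (Rxy & Ryz -> Rxz).
G1: ✓.
G2: fails — Rwt and Rtv but not Rwv.
G3: ✓.
G4: ✓.

G1, G3, G4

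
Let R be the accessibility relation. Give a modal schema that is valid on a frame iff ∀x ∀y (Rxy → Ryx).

A defining formula is s → □◇s (the B axiom).
Suppose s→□◇s is valid. Take Rxy and set V(s)={x}. Then s at x, so □◇s at x, so ◇s at y, so some z with Ryz has s; z=x, i.e. Ryx.

s → □◇s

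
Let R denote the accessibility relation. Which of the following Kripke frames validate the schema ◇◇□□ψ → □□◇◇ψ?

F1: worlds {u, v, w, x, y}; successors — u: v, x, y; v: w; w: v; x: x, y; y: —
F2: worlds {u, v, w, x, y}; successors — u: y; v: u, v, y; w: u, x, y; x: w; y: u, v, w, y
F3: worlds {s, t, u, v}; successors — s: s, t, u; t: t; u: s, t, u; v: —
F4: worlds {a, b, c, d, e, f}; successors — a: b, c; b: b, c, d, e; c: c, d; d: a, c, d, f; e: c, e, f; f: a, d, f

F2, F3, F4

The schema corresponds to a generalized confluence (Geach) condition: ∀x ∀y ∀z ((xR²y ∧ xR²z) → ∃w (yR²w ∧ zR²w)).
F1: fails — uR²w, uR²x but no t with wR²t and xR²t.
F2: condition met.
F3: condition met.
F4: condition met.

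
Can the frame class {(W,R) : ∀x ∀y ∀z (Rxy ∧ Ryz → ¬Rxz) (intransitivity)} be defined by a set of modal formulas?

Modal frame validity is preserved under surjective bounded morphisms.
The 3-cycle (worlds 0,1,2 with 0→1→2→0) is intransitive. Mapping every world to a single reflexive point • is a surjective bounded morphism; the reflexive point is not intransitive (R••∧R•• but R••).
Hence intransitivity is not modally definable.

Not definable by any modal formula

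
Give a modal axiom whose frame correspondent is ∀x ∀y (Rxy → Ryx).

A defining formula is p → □◇p (the B axiom).

p → □◇p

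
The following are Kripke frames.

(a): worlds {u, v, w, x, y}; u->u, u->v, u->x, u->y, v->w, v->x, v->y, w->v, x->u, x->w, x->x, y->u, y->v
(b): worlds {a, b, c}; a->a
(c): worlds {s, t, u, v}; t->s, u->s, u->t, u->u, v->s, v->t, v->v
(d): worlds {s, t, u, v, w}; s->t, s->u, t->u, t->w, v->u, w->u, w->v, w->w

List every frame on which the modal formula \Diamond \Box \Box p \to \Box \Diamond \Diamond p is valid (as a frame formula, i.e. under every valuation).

The schema corresponds to a generalized confluence (Geach) condition: \forall x \forall y \forall z ((xRy \wedge xRz) \to \exists w (y R^2 w \wedge z R^2 w)).
(a): holds.
(b): holds.
(c): fails — tRs, tRs but no w with sR²w and sR²w.
(d): fails — sRt, sRu but no w* with tR²w* and uR²w*.

(a), (b)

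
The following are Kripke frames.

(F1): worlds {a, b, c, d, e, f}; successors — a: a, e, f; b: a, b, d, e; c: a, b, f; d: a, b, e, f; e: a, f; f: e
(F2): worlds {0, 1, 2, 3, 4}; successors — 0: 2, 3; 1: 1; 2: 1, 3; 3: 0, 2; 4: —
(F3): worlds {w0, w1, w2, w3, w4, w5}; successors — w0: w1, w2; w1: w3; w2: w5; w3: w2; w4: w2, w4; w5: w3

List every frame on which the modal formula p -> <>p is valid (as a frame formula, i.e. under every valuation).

Frame correspondent (Sahlqvist): forall x Rxx — i.e. reflexivity.
(F1): fails — world c does not see itself.
(F2): fails — world 0 does not see itself.
(F3): fails — world w0 does not see itself.

none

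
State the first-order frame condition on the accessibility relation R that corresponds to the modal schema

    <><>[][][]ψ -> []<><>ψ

This is a Sahlqvist (Geach-type) schema ◇^2□^3ψ → □^1◇^2ψ.
Minimal-valuation argument: fix x; take any y with xR^2y and any z with xR^1z. Set V(ψ) to the set of worlds R-reachable from y in exactly 3 steps. Then □^3ψ holds at y, so the antecedent holds at x; validity forces ◇^2ψ at z, giving a w with zR^2w and yR^3w.
First-order correspondent: forall x forall y forall z ((x R^2 y & xRz) -> exists w (y R^3 w & z R^2 w)).

forall x forall y forall z ((x R^2 y & xRz) -> exists w (y R^3 w & z R^2 w))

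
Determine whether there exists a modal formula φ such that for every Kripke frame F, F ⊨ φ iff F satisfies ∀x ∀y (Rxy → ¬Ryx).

Modal frame validity is preserved under surjective bounded morphisms.
The 4-cycle (worlds s,t,u,v with s→t→u→v→s) is asymmetric. Mapping every world to a single reflexive point • is a surjective bounded morphism, and the reflexive point is not asymmetric (R•• but asymmetry requires ¬R••).
So the class is not modally definable.

Not modally definable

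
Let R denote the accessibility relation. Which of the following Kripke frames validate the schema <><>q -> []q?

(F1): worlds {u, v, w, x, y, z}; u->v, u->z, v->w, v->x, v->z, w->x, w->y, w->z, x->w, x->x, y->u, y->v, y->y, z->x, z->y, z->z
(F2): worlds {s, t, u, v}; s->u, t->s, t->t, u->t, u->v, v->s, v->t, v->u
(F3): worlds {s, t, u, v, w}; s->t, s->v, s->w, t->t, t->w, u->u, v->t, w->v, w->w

none

This is the axiom for a generalized confluence (Geach) condition; its first-order frame correspondent is forall x forall y forall z ((x R^2 y & xRz) -> exists w (y = w & z = w)).
(F1): fails — uR²w, uRv but w ≠ v.
(F2): fails — sR²t, sRu but t ≠ u.
(F3): fails — sR²t, sRv but t ≠ v.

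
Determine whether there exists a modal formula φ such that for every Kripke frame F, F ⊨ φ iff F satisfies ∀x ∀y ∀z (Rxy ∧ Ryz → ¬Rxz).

No — not modally definable

Modal frame validity is preserved under surjective bounded morphisms.
The 3-cycle (worlds 0,1,2 with 0→1→2→0) is intransitive. Mapping every world to a single reflexive point • is a surjective bounded morphism; the reflexive point is not intransitive (R••∧R•• but R••).
So no modal formula (or set of formulas) defines exactly the intransitive frames.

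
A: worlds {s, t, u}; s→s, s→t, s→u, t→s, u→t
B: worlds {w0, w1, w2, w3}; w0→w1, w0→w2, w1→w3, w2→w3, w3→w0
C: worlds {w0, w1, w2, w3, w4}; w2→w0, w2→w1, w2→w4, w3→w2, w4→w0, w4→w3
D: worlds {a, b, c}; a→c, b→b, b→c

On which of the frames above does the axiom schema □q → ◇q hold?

Frame correspondent (Sahlqvist): ∀x ∃y Rxy — i.e. seriality.
A: condition met.
B: condition met.
C: fails — world w0 has no successor.
D: fails — world c has no successor.

A, B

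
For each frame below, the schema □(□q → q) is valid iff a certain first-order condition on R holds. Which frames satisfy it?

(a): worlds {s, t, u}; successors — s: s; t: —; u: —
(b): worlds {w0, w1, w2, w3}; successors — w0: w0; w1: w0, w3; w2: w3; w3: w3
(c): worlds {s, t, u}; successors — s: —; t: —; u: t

(a), (b)

This is the axiom for shift-reflexivity; its first-order frame correspondent is ∀x ∀y (Rxy → Ryy).
(a): holds.
(b): holds.
(c): fails — Rut but not Rtt.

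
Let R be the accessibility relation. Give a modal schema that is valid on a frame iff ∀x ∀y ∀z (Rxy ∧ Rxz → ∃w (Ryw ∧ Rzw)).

A defining formula is ◇□q → □◇q (the .2 axiom).
Suppose ◇□q→□◇q is valid. Take Rxy, Rxz and set V(q)={w : Ryw}. Then □q at y so ◇□q at x, so □◇q at x, so ◇q at z, giving w with Rzw and Ryw.

◇□q → □◇q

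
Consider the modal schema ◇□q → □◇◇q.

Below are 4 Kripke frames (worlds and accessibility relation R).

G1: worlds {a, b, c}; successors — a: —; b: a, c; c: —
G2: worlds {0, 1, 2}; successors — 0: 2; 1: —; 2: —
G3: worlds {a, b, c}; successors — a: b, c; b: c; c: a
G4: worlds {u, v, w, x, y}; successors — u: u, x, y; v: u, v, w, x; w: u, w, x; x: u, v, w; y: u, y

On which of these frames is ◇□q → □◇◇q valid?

Frame correspondent (Sahlqvist): ∀x ∀y ∀z ((xRy ∧ xRz) → ∃w (yRw ∧ zR²w)) — i.e. a generalized confluence (Geach) condition.
G1: fails — bRa, bRa but no w with aRw and aR²w.
G2: fails — 0R2, 0R2 but no w with 2Rw and 2R²w.
G3: fails — aRb, aRb but no w with bRw and bR²w.
G4: ✓.
Valid on: G4.

G4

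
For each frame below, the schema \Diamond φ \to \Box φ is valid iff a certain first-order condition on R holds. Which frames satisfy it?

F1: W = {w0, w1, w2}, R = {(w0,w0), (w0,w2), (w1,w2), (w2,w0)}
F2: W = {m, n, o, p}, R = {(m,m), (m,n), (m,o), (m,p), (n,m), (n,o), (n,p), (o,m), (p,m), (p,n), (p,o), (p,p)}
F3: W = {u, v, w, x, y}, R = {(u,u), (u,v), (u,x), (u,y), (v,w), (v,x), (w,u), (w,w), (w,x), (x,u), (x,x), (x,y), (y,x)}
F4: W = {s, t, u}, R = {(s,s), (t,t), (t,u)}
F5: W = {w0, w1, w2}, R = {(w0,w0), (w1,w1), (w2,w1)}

F5

Frame correspondent (Sahlqvist): \forall x \forall y \forall z (Rxy \wedge Rxz \to y = z) — i.e. partial functionality.
F1: fails — w0 sees both w0 and w2.
F2: fails — m sees both m and n.
F3: fails — u sees both u and v.
F4: fails — t sees both t and u.
F5: satisfies the condition.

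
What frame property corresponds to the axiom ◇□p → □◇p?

convergence

Suppose ◇□p→□◇p is valid. Take Rxy, Rxz and set V(p)={w : Ryw}. Then □p at y so ◇□p at x, so □◇p at x, so ◇p at z, giving w with Rzw and Ryw.
The converse is a direct semantic check.
So the correspondent is convergence.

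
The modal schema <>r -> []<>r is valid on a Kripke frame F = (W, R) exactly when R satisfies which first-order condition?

This schema is the 5 axiom.
Its frame correspondent is the Euclidean property — forall x forall y forall z (Rxy & Rxz -> Ryz).

the Euclidean property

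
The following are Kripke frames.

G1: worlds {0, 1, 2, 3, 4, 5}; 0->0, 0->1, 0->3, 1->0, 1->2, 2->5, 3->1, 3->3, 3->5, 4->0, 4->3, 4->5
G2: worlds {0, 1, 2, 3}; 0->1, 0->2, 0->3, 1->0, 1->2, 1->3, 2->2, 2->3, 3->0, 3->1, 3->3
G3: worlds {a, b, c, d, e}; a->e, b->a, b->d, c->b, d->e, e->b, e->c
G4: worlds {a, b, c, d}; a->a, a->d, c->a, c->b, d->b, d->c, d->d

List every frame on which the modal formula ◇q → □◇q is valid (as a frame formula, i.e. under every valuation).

none

Frame correspondent (Sahlqvist): ∀x ∀y ∀z (Rxy ∧ Rxz → Ryz) — i.e. the Euclidean property.
G1: fails — R01 and R01 but not R11.
G2: fails — R02 and R01 but not R21.
G3: fails — Rae and Rae but not Ree.
G4: fails — Rad and Raa but not Rda.
Valid on no frame.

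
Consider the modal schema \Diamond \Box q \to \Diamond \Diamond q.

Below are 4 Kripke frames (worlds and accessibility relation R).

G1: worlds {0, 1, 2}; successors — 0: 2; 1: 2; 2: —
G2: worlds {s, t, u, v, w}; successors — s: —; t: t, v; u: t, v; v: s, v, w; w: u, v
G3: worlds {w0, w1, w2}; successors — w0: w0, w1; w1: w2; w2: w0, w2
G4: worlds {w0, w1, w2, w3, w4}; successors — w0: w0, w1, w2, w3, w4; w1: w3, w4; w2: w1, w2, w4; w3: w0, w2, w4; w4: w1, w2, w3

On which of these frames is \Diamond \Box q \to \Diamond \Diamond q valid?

G3, G4

This is the axiom for a generalized confluence (Geach) condition; its first-order frame correspondent is \forall x \forall y (xRy \to \exists w (yRw \wedge x R^2 w)).
G1: fails — 0R2 but no w with 2Rw and 0R²w.
G2: fails — vRs but no w* with sRw* and vR²w*.
G3: holds.
G4: holds.
Valid on: G3, G4.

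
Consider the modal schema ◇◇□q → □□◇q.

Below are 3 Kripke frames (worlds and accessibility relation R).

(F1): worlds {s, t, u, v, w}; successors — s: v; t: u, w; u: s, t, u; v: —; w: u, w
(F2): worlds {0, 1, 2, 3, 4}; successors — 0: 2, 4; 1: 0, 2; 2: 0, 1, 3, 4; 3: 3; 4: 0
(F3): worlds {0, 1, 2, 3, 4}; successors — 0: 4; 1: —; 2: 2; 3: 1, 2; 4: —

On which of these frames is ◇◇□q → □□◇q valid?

(F3)

The schema corresponds to a generalized confluence (Geach) condition: ∀x ∀y ∀z ((xR²y ∧ xR²z) → ∃w (yRw ∧ zRw)).
(F1): fails — tR²s, tR²t but no w* with sRw* and tRw*.
(F2): fails — 0R²0, 0R²3 but no w with 0Rw and 3Rw.
(F3): condition met.
Valid on: (F3).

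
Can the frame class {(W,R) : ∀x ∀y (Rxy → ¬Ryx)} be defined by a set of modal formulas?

Any modally definable frame class is closed under surjective bounded morphisms.
The 4-cycle (worlds w0,w1,w2,w3 with w0→w1→w2→w3→w0) is asymmetric. Mapping every world to a single reflexive point • is a surjective bounded morphism, and the reflexive point is not asymmetric (R•• but asymmetry requires ¬R••).
Hence asymmetry is not modally definable.

Not modally definable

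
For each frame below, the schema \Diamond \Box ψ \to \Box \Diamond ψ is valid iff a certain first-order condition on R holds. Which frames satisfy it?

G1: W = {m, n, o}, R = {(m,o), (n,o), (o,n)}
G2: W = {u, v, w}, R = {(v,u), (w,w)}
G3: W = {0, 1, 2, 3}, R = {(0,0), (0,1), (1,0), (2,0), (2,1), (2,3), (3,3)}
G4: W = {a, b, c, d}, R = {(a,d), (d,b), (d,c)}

The schema corresponds to convergence: \forall x \forall y \forall z (Rxy \wedge Rxz \to \exists w (Ryw \wedge Rzw)).
G1: holds.
G2: fails — Rvu and Rvu but u and u have no common successor.
G3: fails — R23 and R20 but 3 and 0 have no common successor.
G4: fails — Rdb and Rdb but b and b have no common successor.

G1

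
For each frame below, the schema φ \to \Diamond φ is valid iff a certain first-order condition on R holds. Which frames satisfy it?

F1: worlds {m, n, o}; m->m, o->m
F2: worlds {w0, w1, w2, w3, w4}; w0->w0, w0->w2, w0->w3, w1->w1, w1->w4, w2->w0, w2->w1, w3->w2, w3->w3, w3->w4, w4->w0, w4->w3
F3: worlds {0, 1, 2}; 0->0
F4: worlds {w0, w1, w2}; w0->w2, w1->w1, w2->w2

The schema corresponds to reflexivity: \forall x Rxx.
F1: fails — world n does not see itself.
F2: fails — world w2 does not see itself.
F3: fails — world 1 does not see itself.
F4: fails — world w0 does not see itself.

none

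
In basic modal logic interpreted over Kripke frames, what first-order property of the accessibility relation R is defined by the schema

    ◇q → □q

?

Partial functionality

This is the CD axiom.
It corresponds to partial functionality: ∀x ∀y ∀z (Rxy ∧ Rxz → y = z).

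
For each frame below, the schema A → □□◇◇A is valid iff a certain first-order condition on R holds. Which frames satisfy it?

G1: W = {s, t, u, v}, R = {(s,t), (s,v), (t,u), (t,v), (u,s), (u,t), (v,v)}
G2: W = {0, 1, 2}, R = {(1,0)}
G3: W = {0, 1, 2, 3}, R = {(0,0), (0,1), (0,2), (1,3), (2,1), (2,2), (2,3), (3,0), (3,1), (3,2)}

G2

The schema corresponds to a generalized confluence (Geach) condition: ∀x ∀z (xR²z → ∃w (x = w ∧ zR²w)).
G1: fails — sR²u but no w with s=w and uR²w.
G2: ✓.
G3: fails — 3R²1 but no w with 3=w and 1R²w.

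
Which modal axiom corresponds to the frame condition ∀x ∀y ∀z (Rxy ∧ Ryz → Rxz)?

The condition is transitivity. The 4 schema □p → □□p defines it.

□p → □□p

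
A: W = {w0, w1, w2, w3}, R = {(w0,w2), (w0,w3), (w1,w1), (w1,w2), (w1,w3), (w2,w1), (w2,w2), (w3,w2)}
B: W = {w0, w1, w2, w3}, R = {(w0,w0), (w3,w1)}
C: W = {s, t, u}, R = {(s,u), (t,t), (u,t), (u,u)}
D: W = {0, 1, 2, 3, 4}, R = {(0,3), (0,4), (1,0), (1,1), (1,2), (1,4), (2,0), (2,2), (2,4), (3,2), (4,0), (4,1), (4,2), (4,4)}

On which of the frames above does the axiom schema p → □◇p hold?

none

Frame correspondent (Sahlqvist): ∀x ∀y (Rxy → Ryx) — i.e. symmetry.
A: fails — Rw3w2 but not Rw2w3.
B: fails — Rw3w1 but not Rw1w3.
C: fails — Rsu but not Rus.
D: fails — R10 but not R01.
Valid on no frame.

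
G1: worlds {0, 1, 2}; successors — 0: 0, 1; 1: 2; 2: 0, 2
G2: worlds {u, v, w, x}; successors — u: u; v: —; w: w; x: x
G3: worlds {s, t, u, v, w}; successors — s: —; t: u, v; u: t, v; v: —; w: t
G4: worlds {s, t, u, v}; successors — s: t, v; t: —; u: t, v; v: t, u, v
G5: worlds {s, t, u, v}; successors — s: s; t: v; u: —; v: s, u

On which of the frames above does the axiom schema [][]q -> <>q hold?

G1

Frame correspondent (Sahlqvist): forall x exists w (x R^2 w & xRw) — i.e. a generalized confluence (Geach) condition.
G1: holds.
G2: fails — at v but no t with vR²t and vRt.
G3: fails — at s but no w* with sR²w* and sRw*.
G4: fails — at t but no w with tR²w and tRw.
G5: fails — at t but no w with tR²w and tRw.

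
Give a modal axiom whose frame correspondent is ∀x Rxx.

A defining formula is □q → q (the T axiom).

□q → q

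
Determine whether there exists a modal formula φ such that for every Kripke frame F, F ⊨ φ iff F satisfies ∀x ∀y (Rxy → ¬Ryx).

Not definable by any modal formula

Modal frame validity is preserved under surjective bounded morphisms.
The 5-cycle (worlds a,b,c,d,e with a→b→c→d→e→a) is asymmetric. Mapping every world to a single reflexive point • is a surjective bounded morphism, and the reflexive point is not asymmetric (R•• but asymmetry requires ¬R••).
So no modal formula (or set of formulas) defines exactly the asymmetric frames.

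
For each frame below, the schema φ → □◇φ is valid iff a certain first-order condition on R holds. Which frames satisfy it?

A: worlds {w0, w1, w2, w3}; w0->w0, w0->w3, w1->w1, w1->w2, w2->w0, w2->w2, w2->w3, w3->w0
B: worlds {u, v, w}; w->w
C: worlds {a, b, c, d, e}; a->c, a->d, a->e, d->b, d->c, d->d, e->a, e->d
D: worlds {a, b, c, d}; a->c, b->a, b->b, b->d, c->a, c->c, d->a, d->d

This is the axiom for symmetry; its first-order frame correspondent is ∀x ∀y (Rxy → Ryx).
A: fails — Rw1w2 but not Rw2w1.
B: satisfies the condition.
C: fails — Rdc but not Rcd.
D: fails — Rba but not Rab.

B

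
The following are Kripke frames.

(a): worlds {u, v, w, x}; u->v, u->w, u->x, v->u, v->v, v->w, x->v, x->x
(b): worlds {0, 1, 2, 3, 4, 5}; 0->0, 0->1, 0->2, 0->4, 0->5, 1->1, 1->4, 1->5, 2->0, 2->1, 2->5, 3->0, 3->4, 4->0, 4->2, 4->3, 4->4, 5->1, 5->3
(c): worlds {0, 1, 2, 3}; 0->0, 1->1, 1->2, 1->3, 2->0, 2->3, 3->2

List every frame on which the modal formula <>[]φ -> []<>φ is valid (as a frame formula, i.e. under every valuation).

This is the axiom for convergence; its first-order frame correspondent is forall x forall y forall z (Rxy & Rxz -> exists w (Ryw & Rzw)).
(a): fails — Ruv and Ruw but v and w have no common successor.
(b): holds.
(c): fails — R12 and R13 but 2 and 3 have no common successor.

(b)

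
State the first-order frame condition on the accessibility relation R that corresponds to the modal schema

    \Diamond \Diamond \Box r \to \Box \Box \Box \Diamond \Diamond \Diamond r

\forall x \forall y \forall z ((x R^2 y \wedge x R^3 z) \to \exists w (yRw \wedge z R^3 w))

This is a Sahlqvist (Geach-type) schema ◇^2□^1r → □^3◇^3r.
Minimal-valuation argument: fix x; take any y with xR^2y and any z with xR^3z. Set V(r) to the set of worlds R-reachable from y in exactly 1 step. Then □^1r holds at y, so the antecedent holds at x; validity forces ◇^3r at z, giving a w with zR^3w and yR^1w.
First-order correspondent: \forall x \forall y \forall z ((x R^2 y \wedge x R^3 z) \to \exists w (yRw \wedge z R^3 w)).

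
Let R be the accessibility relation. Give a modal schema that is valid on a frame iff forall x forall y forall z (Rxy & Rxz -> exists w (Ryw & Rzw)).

This is convergence; the standard corresponding axiom is .2: ◇□p → □◇p.
Suppose ◇□p→□◇p is valid. Take Rxy, Rxz and set V(p)={w : Ryw}. Then □p at y so ◇□p at x, so □◇p at x, so ◇p at z, giving w with Rzw and Ryw.

◇□p → □◇p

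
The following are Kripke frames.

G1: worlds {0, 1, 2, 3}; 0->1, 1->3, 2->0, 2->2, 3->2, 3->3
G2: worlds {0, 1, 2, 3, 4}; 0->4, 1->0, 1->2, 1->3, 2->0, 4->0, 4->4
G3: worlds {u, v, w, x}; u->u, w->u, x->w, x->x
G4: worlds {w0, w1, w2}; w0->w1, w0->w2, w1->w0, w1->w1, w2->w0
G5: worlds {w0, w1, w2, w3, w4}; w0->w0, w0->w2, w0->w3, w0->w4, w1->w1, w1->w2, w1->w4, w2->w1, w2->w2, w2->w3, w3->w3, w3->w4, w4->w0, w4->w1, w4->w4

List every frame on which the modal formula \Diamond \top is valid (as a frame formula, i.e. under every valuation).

G1, G4, G5

Frame correspondent (Sahlqvist): \forall x \exists y Rxy — i.e. seriality.
G1: ✓.
G2: fails — world 3 has no successor.
G3: fails — world v has no successor.
G4: ✓.
G5: ✓.
Valid on: G1, G4, G5.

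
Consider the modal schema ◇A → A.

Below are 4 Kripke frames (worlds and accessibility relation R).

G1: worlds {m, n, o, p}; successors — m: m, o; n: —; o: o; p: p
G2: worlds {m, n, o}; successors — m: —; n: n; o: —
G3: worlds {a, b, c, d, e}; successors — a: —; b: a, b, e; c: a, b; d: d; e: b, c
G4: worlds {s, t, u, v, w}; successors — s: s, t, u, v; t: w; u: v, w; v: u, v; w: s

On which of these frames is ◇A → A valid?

Frame correspondent (Sahlqvist): ∀x ∀y (xRy → ∃w (y = w ∧ x = w)) — i.e. a generalized confluence (Geach) condition.
G1: fails — mRo but o ≠ m.
G2: holds.
G3: fails — bRa but a ≠ b.
G4: fails — sRt but t ≠ s.

G2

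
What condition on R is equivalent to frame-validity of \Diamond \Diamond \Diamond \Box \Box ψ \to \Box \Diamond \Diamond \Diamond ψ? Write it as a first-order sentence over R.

\forall x \forall y \forall z ((x R^3 y \wedge xRz) \to \exists w (y R^2 w \wedge z R^3 w))

This is a Sahlqvist (Geach-type) schema ◇^3□^2ψ → □^1◇^3ψ.
Minimal-valuation argument: fix x; take any y with xR^3y and any z with xR^1z. Set V(ψ) to the set of worlds R-reachable from y in exactly 2 steps. Then □^2ψ holds at y, so the antecedent holds at x; validity forces ◇^3ψ at z, giving a w with zR^3w and yR^2w.
First-order correspondent: \forall x \forall y \forall z ((x R^3 y \wedge xRz) \to \exists w (y R^2 w \wedge z R^3 w)).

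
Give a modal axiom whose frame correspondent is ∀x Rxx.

□p → p

The condition is reflexivity. The T schema □p → p defines it.
Suppose □p→p is valid. At any x set V(p)={w : Rxw}. Then □p holds at x, so p holds at x, i.e. Rxx.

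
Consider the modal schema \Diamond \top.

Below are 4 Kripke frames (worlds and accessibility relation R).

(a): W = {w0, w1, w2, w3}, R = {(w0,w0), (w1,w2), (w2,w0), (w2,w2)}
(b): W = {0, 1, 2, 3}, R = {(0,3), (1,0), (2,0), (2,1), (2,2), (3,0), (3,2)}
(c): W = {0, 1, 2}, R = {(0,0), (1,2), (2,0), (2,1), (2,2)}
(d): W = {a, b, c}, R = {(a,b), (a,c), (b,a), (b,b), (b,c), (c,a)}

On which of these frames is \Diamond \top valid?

(b), (c), (d)

This is the axiom for seriality; its first-order frame correspondent is \forall x \exists y Rxy.
(a): fails — world w3 has no successor.
(b): satisfies the condition.
(c): satisfies the condition.
(d): satisfies the condition.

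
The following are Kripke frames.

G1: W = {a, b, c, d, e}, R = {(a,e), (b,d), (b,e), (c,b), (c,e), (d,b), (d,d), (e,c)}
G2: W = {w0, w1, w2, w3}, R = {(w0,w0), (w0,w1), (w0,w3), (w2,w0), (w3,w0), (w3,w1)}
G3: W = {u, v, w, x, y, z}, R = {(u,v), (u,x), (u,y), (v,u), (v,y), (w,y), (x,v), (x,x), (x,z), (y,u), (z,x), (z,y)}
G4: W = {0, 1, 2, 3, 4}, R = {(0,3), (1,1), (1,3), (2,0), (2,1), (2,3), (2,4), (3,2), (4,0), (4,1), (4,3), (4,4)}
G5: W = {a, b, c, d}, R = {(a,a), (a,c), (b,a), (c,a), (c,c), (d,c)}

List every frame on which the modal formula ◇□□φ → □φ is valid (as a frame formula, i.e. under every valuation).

The schema corresponds to a generalized confluence (Geach) condition: ∀x ∀y ∀z ((xRy ∧ xRz) → ∃w (yR²w ∧ z = w)).
G1: fails — bRe, bRd but no w with eR²w and d=w.
G2: fails — w0Rw1, w0Rw0 but no w with w1R²w and w0=w.
G3: fails — vRy, vRu but no t with yR²t and u=t.
G4: fails — 2R0, 2R0 but no w with 0R²w and 0=w.
G5: condition met.

G5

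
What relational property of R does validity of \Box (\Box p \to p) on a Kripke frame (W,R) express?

Suppose □(□p→p) is valid. Take Rxy and set V(p)={w : Ryw}. Then at y, □p holds; since □(□p→p) at x, □p→p at y, so p at y, i.e. Ryy.
Conversely, on a frame with shift-reflexivity the schema holds at every world under every valuation.
Frame condition: \forall x \forall y (Rxy \to Ryy).

Shift-reflexivity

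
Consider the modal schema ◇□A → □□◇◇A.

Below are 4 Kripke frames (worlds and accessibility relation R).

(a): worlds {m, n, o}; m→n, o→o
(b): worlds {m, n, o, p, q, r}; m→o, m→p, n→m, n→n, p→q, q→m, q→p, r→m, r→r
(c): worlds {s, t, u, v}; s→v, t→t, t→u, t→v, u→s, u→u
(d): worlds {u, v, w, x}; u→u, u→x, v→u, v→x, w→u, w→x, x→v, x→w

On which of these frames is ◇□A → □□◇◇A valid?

(a)

The schema corresponds to a generalized confluence (Geach) condition: ∀x ∀y ∀z ((xRy ∧ xR²z) → ∃w (yRw ∧ zR²w)).
(a): satisfies the condition.
(b): fails — mRo, mR²q but no w with oRw and qR²w.
(c): fails — tRt, tR²s but no w with tRw and sR²w.
(d): fails — uRx, uR²x but no t with xRt and xR²t.
Valid on: (a).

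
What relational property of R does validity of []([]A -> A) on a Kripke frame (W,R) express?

shift-reflexivity: forall x forall y (Rxy -> Ryy)

Suppose □(□A→A) is valid. Take Rxy and set V(A)={w : Ryw}. Then at y, □A holds; since □(□A→A) at x, □A→A at y, so A at y, i.e. Ryy.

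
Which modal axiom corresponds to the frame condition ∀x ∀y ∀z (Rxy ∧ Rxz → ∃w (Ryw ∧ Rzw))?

◇□s → □◇s

The condition is convergence. The .2 schema ◇□s → □◇s defines it.
Suppose ◇□s→□◇s is valid. Take Rxy, Rxz and set V(s)={w : Ryw}. Then □s at y so ◇□s at x, so □◇s at x, so ◇s at z, giving w with Rzw and Ryw.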